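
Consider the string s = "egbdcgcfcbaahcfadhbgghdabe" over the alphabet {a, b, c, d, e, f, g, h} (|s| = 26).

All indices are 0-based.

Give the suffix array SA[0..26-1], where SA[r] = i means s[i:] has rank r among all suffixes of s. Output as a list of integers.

[10, 23, 15, 11, 9, 2, 24, 18, 8, 13, 6, 4, 22, 3, 16, 25, 0, 14, 7, 1, 5, 19, 20, 17, 12, 21]

sorted suffixes:
  #0 SA[0]=10  'aahcfadhbgghdabe'
  #1 SA[1]=23  'abe'
  #2 SA[2]=15  'adhbgghdabe'
  #3 SA[3]=11  'ahcfadhbgghdabe'
  #4 SA[4]=9  'baahcfadhbgghdabe'
  #5 SA[5]=2  'bdcgcfcbaahcfadhbgghdabe'
  #6 SA[6]=24  'be'
  #7 SA[7]=18  'bgghdabe'
  #8 SA[8]=8  'cbaahcfadhbgghdabe'
  #9 SA[9]=13  'cfadhbgghdabe'
  #10 SA[10]=6  'cfcbaahcfadhbgghdabe'
  #11 SA[11]=4  'cgcfcbaahcfadhbgghdabe'
  #12 SA[12]=22  'dabe'
  #13 SA[13]=3  'dcgcfcbaahcfadhbgghdabe'
  #14 SA[14]=16  'dhbgghdabe'
  #15 SA[15]=25  'e'
  #16 SA[16]=0  'egbdcgcfcbaahcfadhbgghdabe'
  #17 SA[17]=14  'fadhbgghdabe'
  #18 SA[18]=7  'fcbaahcfadhbgghdabe'
  #19 SA[19]=1  'gbdcgcfcbaahcfadhbgghdabe'
  #20 SA[20]=5  'gcfcbaahcfadhbgghdabe'
  #21 SA[21]=19  'gghdabe'
  #22 SA[22]=20  'ghdabe'
  #23 SA[23]=17  'hbgghdabe'
  #24 SA[24]=12  'hcfadhbgghdabe'
  #25 SA[25]=21  'hdabe'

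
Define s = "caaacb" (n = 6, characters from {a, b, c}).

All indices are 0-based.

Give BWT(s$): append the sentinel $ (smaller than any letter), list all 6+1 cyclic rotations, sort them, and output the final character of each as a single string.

rank  rotation last
    0  $caaacb  b
    1  aaacb$c  c
    2  aacb$ca  a
    3  acb$caa  a
    4  b$caaac  c
    5  caaacb$  $
    6  cb$caaa  a

bcaac$a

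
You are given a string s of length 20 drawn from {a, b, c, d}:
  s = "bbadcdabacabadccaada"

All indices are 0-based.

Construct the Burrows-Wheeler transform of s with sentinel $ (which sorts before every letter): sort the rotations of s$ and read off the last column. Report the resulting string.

adcdcbabbaab$caddacaa

rank  rotation               last
    0  $bbadcdabacabadccaada  a
    1  a$bbadcdabacabadccaad  d
    2  aada$bbadcdabacabadcc  c
    3  abacabadccaada$bbadcd  d
    4  abadccaada$bbadcdabac  c
    5  acabadccaada$bbadcdab  b
    6  ada$bbadcdabacabadcca  a
    7  adccaada$bbadcdabacab  b
    8  adcdabacabadccaada$bb  b
    9  bacabadccaada$bbadcda  a
   10  badccaada$bbadcdabaca  a
   11  badcdabacabadccaada$b  b
   12  bbadcdabacabadccaada$  $
   13  caada$bbadcdabacabadc  c
   14  cabadccaada$bbadcdaba  a
   15  ccaada$bbadcdabacabad  d
   16  cdabacabadccaada$bbad  d
   17  da$bbadcdabacabadccaa  a
   18  dabacabadccaada$bbadc  c
   19  dccaada$bbadcdabacaba  a
   20  dcdabacabadccaada$bba  a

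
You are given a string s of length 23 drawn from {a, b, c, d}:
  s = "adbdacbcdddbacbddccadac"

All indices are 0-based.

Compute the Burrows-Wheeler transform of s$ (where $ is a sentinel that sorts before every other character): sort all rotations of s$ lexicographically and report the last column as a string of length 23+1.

cddbc$dcdcacaadbabdaddbc

rank  rotation                  last
    0  $adbdacbcdddbacbddccadac  c
    1  ac$adbdacbcdddbacbddccad  d
    2  acbcdddbacbddccadac$adbd  d
    3  acbddccadac$adbdacbcdddb  b
    4  adac$adbdacbcdddbacbddcc  c
    5  adbdacbcdddbacbddccadac$  $
    6  bacbddccadac$adbdacbcddd  d
    7  bcdddbacbddccadac$adbdac  c
    8  bdacbcdddbacbddccadac$ad  d
    9  bddccadac$adbdacbcdddbac  c
   10  c$adbdacbcdddbacbddccada  a
   11  cadac$adbdacbcdddbacbddc  c
   12  cbcdddbacbddccadac$adbda  a
   13  cbddccadac$adbdacbcdddba  a
   14  ccadac$adbdacbcdddbacbdd  d
   15  cdddbacbddccadac$adbdacb  b
   16  dac$adbdacbcdddbacbddcca  a
   17  dacbcdddbacbddccadac$adb  b
   18  dbacbddccadac$adbdacbcdd  d
   19  dbdacbcdddbacbddccadac$a  a
   20  dccadac$adbdacbcdddbacbd  d
   21  ddbacbddccadac$adbdacbcd  d
   22  ddccadac$adbdacbcdddbacb  b
   23  dddbacbddccadac$adbdacbc  c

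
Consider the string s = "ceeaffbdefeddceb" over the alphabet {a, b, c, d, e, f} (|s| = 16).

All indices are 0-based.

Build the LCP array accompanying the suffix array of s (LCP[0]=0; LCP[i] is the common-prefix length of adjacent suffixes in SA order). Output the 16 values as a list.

[0, 0, 1, 0, 2, 0, 1, 1, 0, 1, 1, 1, 1, 0, 1, 1]

sorted suffixes:
  #0 SA[0]=3  'affbdefeddceb'
  #1 SA[1]=15  'b'
  #2 SA[2]=6  'bdefeddceb'
  #3 SA[3]=13  'ceb'
  #4 SA[4]=0  'ceeaffbdefeddceb'
  #5 SA[5]=12  'dceb'
  #6 SA[6]=11  'ddceb'
  #7 SA[7]=7  'defeddceb'
  #8 SA[8]=2  'eaffbdefeddceb'
  #9 SA[9]=14  'eb'
  #10 SA[10]=10  'eddceb'
  #11 SA[11]=1  'eeaffbdefeddceb'
  #12 SA[12]=8  'efeddceb'
  #13 SA[13]=5  'fbdefeddceb'
  #14 SA[14]=9  'feddceb'
  #15 SA[15]=4  'ffbdefeddceb'

SA = [3, 15, 6, 13, 0, 12, 11, 7, 2, 14, 10, 1, 8, 5, 9, 4]
[i] adj suffixes → lcp
  [1] 3/15 → 0 ('')
  [2] 15/6 → 1 ('b')
  [3] 6/13 → 0 ('')
  [4] 13/0 → 2 ('ce')
  [5] 0/12 → 0 ('')
  [6] 12/11 → 1 ('d')
  [7] 11/7 → 1 ('d')
  [8] 7/2 → 0 ('')
  [9] 2/14 → 1 ('e')
  [10] 14/10 → 1 ('e')
  [11] 10/1 → 1 ('e')
  [12] 1/8 → 1 ('e')
  [13] 8/5 → 0 ('')
  [14] 5/9 → 1 ('f')
  [15] 9/4 → 1 ('f')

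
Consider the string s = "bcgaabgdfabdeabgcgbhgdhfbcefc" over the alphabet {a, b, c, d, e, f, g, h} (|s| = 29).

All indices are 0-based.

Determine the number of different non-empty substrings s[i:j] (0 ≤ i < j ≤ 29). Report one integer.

407

sorted suffixes:
  #0 SA[0]=3  'aabgdfabdeabgcgbhgdhfbcefc'
  #1 SA[1]=9  'abdeabgcgbhgdhfbcefc'
  #2 SA[2]=13  'abgcgbhgdhfbcefc'
  #3 SA[3]=4  'abgdfabdeabgcgbhgdhfbcefc'
  #4 SA[4]=24  'bcefc'
  #5 SA[5]=0  'bcgaabgdfabdeabgcgbhgdhfbcefc'
  #6 SA[6]=10  'bdeabgcgbhgdhfbcefc'
  #7 SA[7]=14  'bgcgbhgdhfbcefc'
  #8 SA[8]=5  'bgdfabdeabgcgbhgdhfbcefc'
  #9 SA[9]=18  'bhgdhfbcefc'
  #10 SA[10]=28  'c'
  #11 SA[11]=25  'cefc'
  #12 SA[12]=1  'cgaabgdfabdeabgcgbhgdhfbcefc'
  #13 SA[13]=16  'cgbhgdhfbcefc'
  #14 SA[14]=11  'deabgcgbhgdhfbcefc'
  #15 SA[15]=7  'dfabdeabgcgbhgdhfbcefc'
  #16 SA[16]=21  'dhfbcefc'
  #17 SA[17]=12  'eabgcgbhgdhfbcefc'
  #18 SA[18]=26  'efc'
  #19 SA[19]=8  'fabdeabgcgbhgdhfbcefc'
  #20 SA[20]=23  'fbcefc'
  #21 SA[21]=27  'fc'
  #22 SA[22]=2  'gaabgdfabdeabgcgbhgdhfbcefc'
  #23 SA[23]=17  'gbhgdhfbcefc'
  #24 SA[24]=15  'gcgbhgdhfbcefc'
  #25 SA[25]=6  'gdfabdeabgcgbhgdhfbcefc'
  #26 SA[26]=20  'gdhfbcefc'
  #27 SA[27]=22  'hfbcefc'
  #28 SA[28]=19  'hgdhfbcefc'

SA = [3, 9, 13, 4, 24, 0, 10, 14, 5, 18, 28, 25, 1, 16, 11, 7, 21, 12, 26, 8, 23, 27, 2, 17, 15, 6, 20, 22, 19]
[i] adj suffixes → lcp
  [1] 3/9 → 1 ('a')
  [2] 9/13 → 2 ('ab')
  [3] 13/4 → 3 ('abg')
  [4] 4/24 → 0 ('')
  [5] 24/0 → 2 ('bc')
  [6] 0/10 → 1 ('b')
  [7] 10/14 → 1 ('b')
  [8] 14/5 → 2 ('bg')
  [9] 5/18 → 1 ('b')
  [10] 18/28 → 0 ('')
  [11] 28/25 → 1 ('c')
  [12] 25/1 → 1 ('c')
  [13] 1/16 → 2 ('cg')
  [14] 16/11 → 0 ('')
  [15] 11/7 → 1 ('d')
  [16] 7/21 → 1 ('d')
  [17] 21/12 → 0 ('')
  [18] 12/26 → 1 ('e')
  [19] 26/8 → 0 ('')
  [20] 8/23 → 1 ('f')
  [21] 23/27 → 1 ('f')
  [22] 27/2 → 0 ('')
  [23] 2/17 → 1 ('g')
  [24] 17/15 → 1 ('g')
  [25] 15/6 → 1 ('g')
  [26] 6/20 → 2 ('gd')
  [27] 20/22 → 0 ('')
  [28] 22/19 → 1 ('h')

n(n+1)/2 = 29·30/2 = 435
Σ LCP = 0 + 1 + 2 + 3 + 0 + 2 + 1 + 1 + 2 + 1 + 0 + 1 + 1 + 2 + 0 + 1 + 1 + 0 + 1 + 0 + 1 + 1 + 0 + 1 + 1 + 1 + 2 + 0 + 1 = 28
distinct = 435 − 28 = 407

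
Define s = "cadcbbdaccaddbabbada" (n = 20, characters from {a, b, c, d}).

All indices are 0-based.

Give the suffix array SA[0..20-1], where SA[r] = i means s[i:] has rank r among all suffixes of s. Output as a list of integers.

[19, 14, 7, 17, 1, 10, 13, 16, 15, 4, 5, 0, 9, 3, 8, 18, 6, 12, 2, 11]

sorted suffixes:
  #0 SA[0]=19  'a'
  #1 SA[1]=14  'abbada'
  #2 SA[2]=7  'accaddbabbada'
  #3 SA[3]=17  'ada'
  #4 SA[4]=1  'adcbbdaccaddbabbada'
  #5 SA[5]=10  'addbabbada'
  #6 SA[6]=13  'babbada'
  #7 SA[7]=16  'bada'
  #8 SA[8]=15  'bbada'
  #9 SA[9]=4  'bbdaccaddbabbada'
  #10 SA[10]=5  'bdaccaddbabbada'
  #11 SA[11]=0  'cadcbbdaccaddbabbada'
  #12 SA[12]=9  'caddbabbada'
  #13 SA[13]=3  'cbbdaccaddbabbada'
  #14 SA[14]=8  'ccaddbabbada'
  #15 SA[15]=18  'da'
  #16 SA[16]=6  'daccaddbabbada'
  #17 SA[17]=12  'dbabbada'
  #18 SA[18]=2  'dcbbdaccaddbabbada'
  #19 SA[19]=11  'ddbabbada'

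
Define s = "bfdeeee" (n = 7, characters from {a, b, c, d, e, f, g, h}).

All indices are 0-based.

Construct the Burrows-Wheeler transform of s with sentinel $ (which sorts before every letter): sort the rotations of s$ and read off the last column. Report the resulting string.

e$feeedb

rank  rotation  last
    0  $bfdeeee  e
    1  bfdeeee$  $
    2  deeee$bf  f
    3  e$bfdeee  e
    4  ee$bfdee  e
    5  eee$bfde  e
    6  eeee$bfd  d
    7  fdeeee$b  b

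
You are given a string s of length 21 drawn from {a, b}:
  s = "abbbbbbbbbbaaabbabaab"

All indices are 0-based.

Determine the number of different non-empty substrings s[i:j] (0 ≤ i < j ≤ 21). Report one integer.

rank | idx | suffix
   0 |  11 | aaabbabaab
   1 |  18 | aab
   2 |  12 | aabbabaab
   3 |  19 | ab
   4 |  16 | abaab
   5 |  13 | abbabaab
   6 |   0 | abbbbbbbbbbaaabbabaab
   7 |  20 | b
   8 |  10 | baaabbabaab
   9 |  17 | baab
  10 |  15 | babaab
  11 |   9 | bbaaabbabaab
  12 |  14 | bbabaab
  13 |   8 | bbbaaabbabaab
  14 |   7 | bbbbaaabbabaab
  15 |   6 | bbbbbaaabbabaab
  16 |   5 | bbbbbbaaabbabaab
  17 |   4 | bbbbbbbaaabbabaab
  18 |   3 | bbbbbbbbaaabbabaab
  19 |   2 | bbbbbbbbbaaabbabaab
  20 |   1 | bbbbbbbbbbaaabbabaab

SA = [11, 18, 12, 19, 16, 13, 0, 20, 10, 17, 15, 9, 14, 8, 7, 6, 5, 4, 3, 2, 1]
i: (SA[i-1],SA[i]) lcp shared
  1: (11,18) 2 'aa'
  2: (18,12) 3 'aab'
  3: (12,19) 1 'a'
  4: (19,16) 2 'ab'
  5: (16,13) 2 'ab'
  6: (13,0) 3 'abb'
  7: (0,20) 0 ''
  8: (20,10) 1 'b'
  9: (10,17) 3 'baa'
  10: (17,15) 2 'ba'
  11: (15,9) 1 'b'
  12: (9,14) 3 'bba'
  13: (14,8) 2 'bb'
  14: (8,7) 3 'bbb'
  15: (7,6) 4 'bbbb'
  16: (6,5) 5 'bbbbb'
  17: (5,4) 6 'bbbbbb'
  18: (4,3) 7 'bbbbbbb'
  19: (3,2) 8 'bbbbbbbb'
  20: (2,1) 9 'bbbbbbbbb'

n(n+1)/2 = 21·22/2 = 231
Σ LCP = 0 + 2 + 3 + 1 + 2 + 2 + 3 + 0 + 1 + 3 + 2 + 1 + 3 + 2 + 3 + 4 + 5 + 6 + 7 + 8 + 9 = 67
distinct = 231 − 67 = 164

164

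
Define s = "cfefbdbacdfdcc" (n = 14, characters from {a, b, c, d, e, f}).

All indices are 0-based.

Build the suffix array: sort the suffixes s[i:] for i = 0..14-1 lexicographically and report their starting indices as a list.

[7, 6, 4, 13, 12, 8, 0, 5, 11, 9, 2, 3, 10, 1]

rank→(start, suffix):
  0 → (7, 'acdfdcc')
  1 → (6, 'bacdfdcc')
  2 → (4, 'bdbacdfdcc')
  3 → (13, 'c')
  4 → (12, 'cc')
  5 → (8, 'cdfdcc')
  6 → (0, 'cfefbdbacdfdcc')
  7 → (5, 'dbacdfdcc')
  8 → (11, 'dcc')
  9 → (9, 'dfdcc')
  10 → (2, 'efbdbacdfdcc')
  11 → (3, 'fbdbacdfdcc')
  12 → (10, 'fdcc')
  13 → (1, 'fefbdbacdfdcc')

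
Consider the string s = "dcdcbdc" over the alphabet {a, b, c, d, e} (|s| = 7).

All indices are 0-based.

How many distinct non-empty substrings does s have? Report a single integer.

22

sorted suffixes:
  #0 SA[0]=4  'bdc'
  #1 SA[1]=6  'c'
  #2 SA[2]=3  'cbdc'
  #3 SA[3]=1  'cdcbdc'
  #4 SA[4]=5  'dc'
  #5 SA[5]=2  'dcbdc'
  #6 SA[6]=0  'dcdcbdc'

SA = [4, 6, 3, 1, 5, 2, 0]
[i] adj suffixes → lcp
  [1] 4/6 → 0 ('')
  [2] 6/3 → 1 ('c')
  [3] 3/1 → 1 ('c')
  [4] 1/5 → 0 ('')
  [5] 5/2 → 2 ('dc')
  [6] 2/0 → 2 ('dc')

n(n+1)/2 = 7·8/2 = 28
Σ LCP = 0 + 0 + 1 + 1 + 0 + 2 + 2 = 6
distinct = 28 − 6 = 22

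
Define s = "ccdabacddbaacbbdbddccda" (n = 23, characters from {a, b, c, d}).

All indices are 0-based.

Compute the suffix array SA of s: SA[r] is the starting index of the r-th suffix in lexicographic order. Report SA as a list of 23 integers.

rank→(start, suffix):
  0 → (22, 'a')
  1 → (10, 'aacbbdbddccda')
  2 → (3, 'abacddbaacbbdbddccda')
  3 → (11, 'acbbdbddccda')
  4 → (5, 'acddbaacbbdbddccda')
  5 → (9, 'baacbbdbddccda')
  6 → (4, 'bacddbaacbbdbddccda')
  7 → (13, 'bbdbddccda')
  8 → (14, 'bdbddccda')
  9 → (16, 'bddccda')
  10 → (12, 'cbbdbddccda')
  11 → (19, 'ccda')
  12 → (0, 'ccdabacddbaacbbdbddccda')
  13 → (20, 'cda')
  14 → (1, 'cdabacddbaacbbdbddccda')
  15 → (6, 'cddbaacbbdbddccda')
  16 → (21, 'da')
  17 → (2, 'dabacddbaacbbdbddccda')
  18 → (8, 'dbaacbbdbddccda')
  19 → (15, 'dbddccda')
  20 → (18, 'dccda')
  21 → (7, 'ddbaacbbdbddccda')
  22 → (17, 'ddccda')

[22, 10, 3, 11, 5, 9, 4, 13, 14, 16, 12, 19, 0, 20, 1, 6, 21, 2, 8, 15, 18, 7, 17]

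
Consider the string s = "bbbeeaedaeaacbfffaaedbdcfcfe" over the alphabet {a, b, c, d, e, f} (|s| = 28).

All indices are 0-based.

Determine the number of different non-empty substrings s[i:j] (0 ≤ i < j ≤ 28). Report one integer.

375

rank→(start, suffix):
  0 → (10, 'aacbfffaaedbdcfcfe')
  1 → (17, 'aaedbdcfcfe')
  2 → (11, 'acbfffaaedbdcfcfe')
  3 → (8, 'aeaacbfffaaedbdcfcfe')
  4 → (5, 'aedaeaacbfffaaedbdcfcfe')
  5 → (18, 'aedbdcfcfe')
  6 → (0, 'bbbeeaedaeaacbfffaaedbdcfcfe')
  7 → (1, 'bbeeaedaeaacbfffaaedbdcfcfe')
  8 → (21, 'bdcfcfe')
  9 → (2, 'beeaedaeaacbfffaaedbdcfcfe')
  10 → (13, 'bfffaaedbdcfcfe')
  11 → (12, 'cbfffaaedbdcfcfe')
  12 → (23, 'cfcfe')
  13 → (25, 'cfe')
  14 → (7, 'daeaacbfffaaedbdcfcfe')
  15 → (20, 'dbdcfcfe')
  16 → (22, 'dcfcfe')
  17 → (27, 'e')
  18 → (9, 'eaacbfffaaedbdcfcfe')
  19 → (4, 'eaedaeaacbfffaaedbdcfcfe')
  20 → (6, 'edaeaacbfffaaedbdcfcfe')
  21 → (19, 'edbdcfcfe')
  22 → (3, 'eeaedaeaacbfffaaedbdcfcfe')
  23 → (16, 'faaedbdcfcfe')
  24 → (24, 'fcfe')
  25 → (26, 'fe')
  26 → (15, 'ffaaedbdcfcfe')
  27 → (14, 'fffaaedbdcfcfe')

SA = [10, 17, 11, 8, 5, 18, 0, 1, 21, 2, 13, 12, 23, 25, 7, 20, 22, 27, 9, 4, 6, 19, 3, 16, 24, 26, 15, 14]
i: (SA[i-1],SA[i]) lcp shared
  1: (10,17) 2 'aa'
  2: (17,11) 1 'a'
  3: (11,8) 1 'a'
  4: (8,5) 2 'ae'
  5: (5,18) 3 'aed'
  6: (18,0) 0 ''
  7: (0,1) 2 'bb'
  8: (1,21) 1 'b'
  9: (21,2) 1 'b'
  10: (2,13) 1 'b'
  11: (13,12) 0 ''
  12: (12,23) 1 'c'
  13: (23,25) 2 'cf'
  14: (25,7) 0 ''
  15: (7,20) 1 'd'
  16: (20,22) 1 'd'
  17: (22,27) 0 ''
  18: (27,9) 1 'e'
  19: (9,4) 2 'ea'
  20: (4,6) 1 'e'
  21: (6,19) 2 'ed'
  22: (19,3) 1 'e'
  23: (3,16) 0 ''
  24: (16,24) 1 'f'
  25: (24,26) 1 'f'
  26: (26,15) 1 'f'
  27: (15,14) 2 'ff'

n(n+1)/2 = 28·29/2 = 406
Σ LCP = 0 + 2 + 1 + 1 + 2 + 3 + 0 + 2 + 1 + 1 + 1 + 0 + 1 + 2 + 0 + 1 + 1 + 0 + 1 + 2 + 1 + 2 + 1 + 0 + 1 + 1 + 1 + 2 = 31
distinct = 406 − 31 = 375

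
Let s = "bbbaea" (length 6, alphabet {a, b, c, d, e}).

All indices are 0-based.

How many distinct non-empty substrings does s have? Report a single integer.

17

rank→(start, suffix):
  0 → (5, 'a')
  1 → (3, 'aea')
  2 → (2, 'baea')
  3 → (1, 'bbaea')
  4 → (0, 'bbbaea')
  5 → (4, 'ea')

SA = [5, 3, 2, 1, 0, 4]
i: (SA[i-1],SA[i]) lcp shared
  1: (5,3) 1 'a'
  2: (3,2) 0 ''
  3: (2,1) 1 'b'
  4: (1,0) 2 'bb'
  5: (0,4) 0 ''

n(n+1)/2 = 6·7/2 = 21
Σ LCP = 0 + 1 + 0 + 1 + 2 + 0 = 4
distinct = 21 − 4 = 17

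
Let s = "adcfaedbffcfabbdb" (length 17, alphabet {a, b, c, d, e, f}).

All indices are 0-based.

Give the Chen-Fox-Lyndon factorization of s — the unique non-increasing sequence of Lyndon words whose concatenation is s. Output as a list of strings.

["adcfaedbffcf", "abbdb"]

emit factor 1: 'adcfaedbffcf' (i=0, period=12)
emit factor 2: 'abbdb' (i=12, period=5)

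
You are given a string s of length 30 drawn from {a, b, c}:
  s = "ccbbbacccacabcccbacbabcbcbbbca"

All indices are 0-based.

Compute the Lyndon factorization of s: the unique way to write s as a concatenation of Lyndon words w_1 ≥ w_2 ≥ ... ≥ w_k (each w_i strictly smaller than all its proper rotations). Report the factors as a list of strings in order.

["c", "c", "b", "b", "b", "accc", "ac", "abcccbacb", "abcbcbbbc", "a"]

emit factor 1: 'c' (i=0, period=1)
emit factor 2: 'c' (i=1, period=1)
emit factor 3: 'b' (i=2, period=1)
emit factor 4: 'b' (i=3, period=1)
emit factor 5: 'b' (i=4, period=1)
emit factor 6: 'accc' (i=5, period=4)
emit factor 7: 'ac' (i=9, period=2)
emit factor 8: 'abcccbacb' (i=11, period=9)
emit factor 9: 'abcbcbbbc' (i=20, period=9)
emit factor 10: 'a' (i=29, period=1)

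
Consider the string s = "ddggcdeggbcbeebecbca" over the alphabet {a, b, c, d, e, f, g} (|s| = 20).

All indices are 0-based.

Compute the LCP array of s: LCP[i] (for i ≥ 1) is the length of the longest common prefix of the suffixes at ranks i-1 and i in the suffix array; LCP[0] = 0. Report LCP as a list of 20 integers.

[0, 0, 2, 1, 2, 0, 1, 2, 1, 0, 1, 1, 0, 1, 1, 1, 0, 1, 1, 2]

rank | idx | suffix
   0 |  19 | a
   1 |  17 | bca
   2 |   9 | bcbeebecbca
   3 |  14 | becbca
   4 |  11 | beebecbca
   5 |  18 | ca
   6 |  16 | cbca
   7 |  10 | cbeebecbca
   8 |   4 | cdeggbcbeebecbca
   9 |   0 | ddggcdeggbcbeebecbca
  10 |   5 | deggbcbeebecbca
  11 |   1 | dggcdeggbcbeebecbca
  12 |  13 | ebecbca
  13 |  15 | ecbca
  14 |  12 | eebecbca
  15 |   6 | eggbcbeebecbca
  16 |   8 | gbcbeebecbca
  17 |   3 | gcdeggbcbeebecbca
  18 |   7 | ggbcbeebecbca
  19 |   2 | ggcdeggbcbeebecbca

SA = [19, 17, 9, 14, 11, 18, 16, 10, 4, 0, 5, 1, 13, 15, 12, 6, 8, 3, 7, 2]
rank  pair      lcp
   1  s[19:],s[17:]  0  ''
   2  s[17:],s[9:]  2  'bc'
   3  s[9:],s[14:]  1  'b'
   4  s[14:],s[11:]  2  'be'
   5  s[11:],s[18:]  0  ''
   6  s[18:],s[16:]  1  'c'
   7  s[16:],s[10:]  2  'cb'
   8  s[10:],s[4:]  1  'c'
   9  s[4:],s[0:]  0  ''
  10  s[0:],s[5:]  1  'd'
  11  s[5:],s[1:]  1  'd'
  12  s[1:],s[13:]  0  ''
  13  s[13:],s[15:]  1  'e'
  14  s[15:],s[12:]  1  'e'
  15  s[12:],s[6:]  1  'e'
  16  s[6:],s[8:]  0  ''
  17  s[8:],s[3:]  1  'g'
  18  s[3:],s[7:]  1  'g'
  19  s[7:],s[2:]  2  'gg'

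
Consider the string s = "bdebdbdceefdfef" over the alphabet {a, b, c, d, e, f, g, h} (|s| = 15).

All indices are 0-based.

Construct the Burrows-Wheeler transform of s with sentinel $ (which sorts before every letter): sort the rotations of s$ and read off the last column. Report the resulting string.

fed$dbbbfdcfeeed

rank  rotation          last
    0  $bdebdbdceefdfef  f
    1  bdbdceefdfef$bde  e
    2  bdceefdfef$bdebd  d
    3  bdebdbdceefdfef$  $
    4  ceefdfef$bdebdbd  d
    5  dbdceefdfef$bdeb  b
    6  dceefdfef$bdebdb  b
    7  debdbdceefdfef$b  b
    8  dfef$bdebdbdceef  f
    9  ebdbdceefdfef$bd  d
   10  eefdfef$bdebdbdc  c
   11  ef$bdebdbdceefdf  f
   12  efdfef$bdebdbdce  e
   13  f$bdebdbdceefdfe  e
   14  fdfef$bdebdbdcee  e
   15  fef$bdebdbdceefd  d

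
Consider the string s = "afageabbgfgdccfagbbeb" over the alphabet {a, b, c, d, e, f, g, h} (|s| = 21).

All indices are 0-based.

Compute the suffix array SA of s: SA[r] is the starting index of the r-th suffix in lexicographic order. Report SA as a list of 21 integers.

[5, 0, 15, 2, 20, 17, 6, 18, 7, 12, 13, 11, 4, 19, 14, 1, 9, 16, 10, 3, 8]

rank→(start, suffix):
  0 → (5, 'abbgfgdccfagbbeb')
  1 → (0, 'afageabbgfgdccfagbbeb')
  2 → (15, 'agbbeb')
  3 → (2, 'ageabbgfgdccfagbbeb')
  4 → (20, 'b')
  5 → (17, 'bbeb')
  6 → (6, 'bbgfgdccfagbbeb')
  7 → (18, 'beb')
  8 → (7, 'bgfgdccfagbbeb')
  9 → (12, 'ccfagbbeb')
  10 → (13, 'cfagbbeb')
  11 → (11, 'dccfagbbeb')
  12 → (4, 'eabbgfgdccfagbbeb')
  13 → (19, 'eb')
  14 → (14, 'fagbbeb')
  15 → (1, 'fageabbgfgdccfagbbeb')
  16 → (9, 'fgdccfagbbeb')
  17 → (16, 'gbbeb')
  18 → (10, 'gdccfagbbeb')
  19 → (3, 'geabbgfgdccfagbbeb')
  20 → (8, 'gfgdccfagbbeb')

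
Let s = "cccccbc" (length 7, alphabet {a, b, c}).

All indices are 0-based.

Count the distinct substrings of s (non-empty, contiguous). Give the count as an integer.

sorted suffixes:
  #0 SA[0]=5  'bc'
  #1 SA[1]=6  'c'
  #2 SA[2]=4  'cbc'
  #3 SA[3]=3  'ccbc'
  #4 SA[4]=2  'cccbc'
  #5 SA[5]=1  'ccccbc'
  #6 SA[6]=0  'cccccbc'

SA = [5, 6, 4, 3, 2, 1, 0]
i: (SA[i-1],SA[i]) lcp shared
  1: (5,6) 0 ''
  2: (6,4) 1 'c'
  3: (4,3) 1 'c'
  4: (3,2) 2 'cc'
  5: (2,1) 3 'ccc'
  6: (1,0) 4 'cccc'

n(n+1)/2 = 7·8/2 = 28
Σ LCP = 0 + 0 + 1 + 1 + 2 + 3 + 4 = 11
distinct = 28 − 11 = 17

17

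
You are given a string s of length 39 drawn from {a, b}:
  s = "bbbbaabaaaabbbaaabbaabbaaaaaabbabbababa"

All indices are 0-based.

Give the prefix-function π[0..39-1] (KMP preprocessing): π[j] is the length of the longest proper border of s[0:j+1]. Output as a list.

π[0] = 0
j=1 s[j]='b': π[1]=1 (border 'b')
j=2 s[j]='b': π[2]=2 (border 'bb')
j=3 s[j]='b': π[3]=3 (border 'bbb')
j=4 s[j]='a': k: 3→2→1→0; π[4]=0 (border '')
j=5 s[j]='a': π[5]=0 (border '')
j=6 s[j]='b': π[6]=1 (border 'b')
j=7 s[j]='a': k: 1→0; π[7]=0 (border '')
j=8 s[j]='a': π[8]=0 (border '')
j=9 s[j]='a': π[9]=0 (border '')
j=10 s[j]='a': π[10]=0 (border '')
j=11 s[j]='b': π[11]=1 (border 'b')
j=12 s[j]='b': π[12]=2 (border 'bb')
j=13 s[j]='b': π[13]=3 (border 'bbb')
j=14 s[j]='a': k: 3→2→1→0; π[14]=0 (border '')
j=15 s[j]='a': π[15]=0 (border '')
j=16 s[j]='a': π[16]=0 (border '')
j=17 s[j]='b': π[17]=1 (border 'b')
j=18 s[j]='b': π[18]=2 (border 'bb')
j=19 s[j]='a': k: 2→1→0; π[19]=0 (border '')
j=20 s[j]='a': π[20]=0 (border '')
j=21 s[j]='b': π[21]=1 (border 'b')
j=22 s[j]='b': π[22]=2 (border 'bb')
j=23 s[j]='a': k: 2→1→0; π[23]=0 (border '')
j=24 s[j]='a': π[24]=0 (border '')
j=25 s[j]='a': π[25]=0 (border '')
j=26 s[j]='a': π[26]=0 (border '')
j=27 s[j]='a': π[27]=0 (border '')
j=28 s[j]='a': π[28]=0 (border '')
j=29 s[j]='b': π[29]=1 (border 'b')
j=30 s[j]='b': π[30]=2 (border 'bb')
j=31 s[j]='a': k: 2→1→0; π[31]=0 (border '')
j=32 s[j]='b': π[32]=1 (border 'b')
j=33 s[j]='b': π[33]=2 (border 'bb')
j=34 s[j]='a': k: 2→1→0; π[34]=0 (border '')
j=35 s[j]='b': π[35]=1 (border 'b')
j=36 s[j]='a': k: 1→0; π[36]=0 (border '')
j=37 s[j]='b': π[37]=1 (border 'b')
j=38 s[j]='a': k: 1→0; π[38]=0 (border '')

[0, 1, 2, 3, 0, 0, 1, 0, 0, 0, 0, 1, 2, 3, 0, 0, 0, 1, 2, 0, 0, 1, 2, 0, 0, 0, 0, 0, 0, 1, 2, 0, 1, 2, 0, 1, 0, 1, 0]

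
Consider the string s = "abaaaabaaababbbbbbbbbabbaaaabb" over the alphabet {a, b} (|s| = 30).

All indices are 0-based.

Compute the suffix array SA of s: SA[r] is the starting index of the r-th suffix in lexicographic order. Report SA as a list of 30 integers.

[2, 24, 3, 7, 25, 4, 8, 26, 0, 5, 9, 27, 21, 11, 29, 1, 23, 6, 20, 10, 28, 22, 19, 18, 17, 16, 15, 14, 13, 12]

rank | idx | suffix
   0 |   2 | aaaabaaababbbbbbbbbabbaaaabb
   1 |  24 | aaaabb
   2 |   3 | aaabaaababbbbbbbbbabbaaaabb
   3 |   7 | aaababbbbbbbbbabbaaaabb
   4 |  25 | aaabb
   5 |   4 | aabaaababbbbbbbbbabbaaaabb
   6 |   8 | aababbbbbbbbbabbaaaabb
   7 |  26 | aabb
   8 |   0 | abaaaabaaababbbbbbbbbabbaaaabb
   9 |   5 | abaaababbbbbbbbbabbaaaabb
  10 |   9 | ababbbbbbbbbabbaaaabb
  11 |  27 | abb
  12 |  21 | abbaaaabb
  13 |  11 | abbbbbbbbbabbaaaabb
  14 |  29 | b
  15 |   1 | baaaabaaababbbbbbbbbabbaaaabb
  16 |  23 | baaaabb
  17 |   6 | baaababbbbbbbbbabbaaaabb
  18 |  20 | babbaaaabb
  19 |  10 | babbbbbbbbbabbaaaabb
  20 |  28 | bb
  21 |  22 | bbaaaabb
  22 |  19 | bbabbaaaabb
  23 |  18 | bbbabbaaaabb
  24 |  17 | bbbbabbaaaabb
  25 |  16 | bbbbbabbaaaabb
  26 |  15 | bbbbbbabbaaaabb
  27 |  14 | bbbbbbbabbaaaabb
  28 |  13 | bbbbbbbbabbaaaabb
  29 |  12 | bbbbbbbbbabbaaaabb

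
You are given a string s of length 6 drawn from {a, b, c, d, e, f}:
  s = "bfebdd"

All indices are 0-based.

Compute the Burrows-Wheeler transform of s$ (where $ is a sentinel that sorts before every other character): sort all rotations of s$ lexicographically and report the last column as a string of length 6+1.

de$dbfb

rank  rotation last
    0  $bfebdd  d
    1  bdd$bfe  e
    2  bfebdd$  $
    3  d$bfebd  d
    4  dd$bfeb  b
    5  ebdd$bf  f
    6  febdd$b  b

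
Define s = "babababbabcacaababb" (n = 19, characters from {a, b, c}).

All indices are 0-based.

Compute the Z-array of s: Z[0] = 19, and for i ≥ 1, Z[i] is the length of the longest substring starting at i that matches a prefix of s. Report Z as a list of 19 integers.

[19, 0, 5, 0, 3, 0, 1, 3, 0, 1, 0, 0, 0, 0, 0, 3, 0, 1, 1]

Z[0]=19
i=1: fresh scan; Z[1]=0
i=2: fresh scan; Z[2]=5 extend→box=[2,7)
i=3: min(r-i=4, Z[1]=0)=0; Z[3]=0
i=4: min(r-i=3, Z[2]=5)=3; Z[4]=3
i=5: min(r-i=2, Z[3]=0)=0; Z[5]=0
i=6: min(r-i=1, Z[4]=3)=1; Z[6]=1
i=7: fresh scan; Z[7]=3 extend→box=[7,10)
i=8: min(r-i=2, Z[1]=0)=0; Z[8]=0
i=9: min(r-i=1, Z[2]=5)=1; Z[9]=1
i=10: fresh scan; Z[10]=0
i=11: fresh scan; Z[11]=0
i=12: fresh scan; Z[12]=0
i=13: fresh scan; Z[13]=0
i=14: fresh scan; Z[14]=0
i=15: fresh scan; Z[15]=3 extend→box=[15,18)
i=16: min(r-i=2, Z[1]=0)=0; Z[16]=0
i=17: min(r-i=1, Z[2]=5)=1; Z[17]=1
i=18: fresh scan; Z[18]=1 extend→box=[18,19)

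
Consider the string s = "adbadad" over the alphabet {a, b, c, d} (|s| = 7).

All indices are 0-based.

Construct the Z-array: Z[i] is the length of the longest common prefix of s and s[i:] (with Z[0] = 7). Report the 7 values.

Z[0]=7
i=1: outside box; Z[1]=0
i=2: outside box; Z[2]=0
i=3: outside box; Z[3]=2 scan→box=[3,5)
i=4: min(r-i=1, Z[1]=0)=0; Z[4]=0
i=5: outside box; Z[5]=2 scan→box=[5,7)
i=6: min(r-i=1, Z[1]=0)=0; Z[6]=0

[7, 0, 0, 2, 0, 2, 0]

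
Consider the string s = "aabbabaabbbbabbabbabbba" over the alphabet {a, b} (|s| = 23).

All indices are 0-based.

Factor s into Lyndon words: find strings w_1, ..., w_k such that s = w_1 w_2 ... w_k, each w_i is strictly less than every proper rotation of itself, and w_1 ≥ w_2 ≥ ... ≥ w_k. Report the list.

["aabbabaabbbbabbabbabbb", "a"]

emit factor 1: 'aabbabaabbbbabbabbabbb' (i=0, period=22)
emit factor 2: 'a' (i=22, period=1)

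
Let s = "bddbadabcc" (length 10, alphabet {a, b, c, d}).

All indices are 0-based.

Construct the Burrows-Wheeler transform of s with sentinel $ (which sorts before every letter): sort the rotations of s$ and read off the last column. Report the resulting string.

rank  rotation     last
    0  $bddbadabcc  c
    1  abcc$bddbad  d
    2  adabcc$bddb  b
    3  badabcc$bdd  d
    4  bcc$bddbada  a
    5  bddbadabcc$  $
    6  c$bddbadabc  c
    7  cc$bddbadab  b
    8  dabcc$bddba  a
    9  dbadabcc$bd  d
   10  ddbadabcc$b  b

cdbda$cbadb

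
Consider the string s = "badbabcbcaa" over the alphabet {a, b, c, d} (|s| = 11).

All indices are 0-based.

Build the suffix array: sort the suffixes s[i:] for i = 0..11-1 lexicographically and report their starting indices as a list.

[10, 9, 4, 1, 3, 0, 7, 5, 8, 6, 2]

rank→(start, suffix):
  0 → (10, 'a')
  1 → (9, 'aa')
  2 → (4, 'abcbcaa')
  3 → (1, 'adbabcbcaa')
  4 → (3, 'babcbcaa')
  5 → (0, 'badbabcbcaa')
  6 → (7, 'bcaa')
  7 → (5, 'bcbcaa')
  8 → (8, 'caa')
  9 → (6, 'cbcaa')
  10 → (2, 'dbabcbcaa')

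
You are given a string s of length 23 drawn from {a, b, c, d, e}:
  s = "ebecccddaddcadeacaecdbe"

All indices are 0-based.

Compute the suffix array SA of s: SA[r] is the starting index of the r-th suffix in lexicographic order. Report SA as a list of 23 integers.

rank→(start, suffix):
  0 → (15, 'acaecdbe')
  1 → (8, 'addcadeacaecdbe')
  2 → (12, 'adeacaecdbe')
  3 → (17, 'aecdbe')
  4 → (21, 'be')
  5 → (1, 'becccddaddcadeacaecdbe')
  6 → (11, 'cadeacaecdbe')
  7 → (16, 'caecdbe')
  8 → (3, 'cccddaddcadeacaecdbe')
  9 → (4, 'ccddaddcadeacaecdbe')
  10 → (19, 'cdbe')
  11 → (5, 'cddaddcadeacaecdbe')
  12 → (7, 'daddcadeacaecdbe')
  13 → (20, 'dbe')
  14 → (10, 'dcadeacaecdbe')
  15 → (6, 'ddaddcadeacaecdbe')
  16 → (9, 'ddcadeacaecdbe')
  17 → (13, 'deacaecdbe')
  18 → (22, 'e')
  19 → (14, 'eacaecdbe')
  20 → (0, 'ebecccddaddcadeacaecdbe')
  21 → (2, 'ecccddaddcadeacaecdbe')
  22 → (18, 'ecdbe')

[15, 8, 12, 17, 21, 1, 11, 16, 3, 4, 19, 5, 7, 20, 10, 6, 9, 13, 22, 14, 0, 2, 18]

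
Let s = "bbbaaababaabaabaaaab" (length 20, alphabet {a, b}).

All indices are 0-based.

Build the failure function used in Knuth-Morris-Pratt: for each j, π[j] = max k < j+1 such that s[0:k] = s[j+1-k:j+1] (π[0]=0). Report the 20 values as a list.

[0, 1, 2, 0, 0, 0, 1, 0, 1, 0, 0, 1, 0, 0, 1, 0, 0, 0, 0, 1]

π[0] = 0
j=1 s[j]='b': π[1]=1 (border 'b')
j=2 s[j]='b': π[2]=2 (border 'bb')
j=3 s[j]='a': k: 2→1→0; π[3]=0 (border '')
j=4 s[j]='a': π[4]=0 (border '')
j=5 s[j]='a': π[5]=0 (border '')
j=6 s[j]='b': π[6]=1 (border 'b')
j=7 s[j]='a': k: 1→0; π[7]=0 (border '')
j=8 s[j]='b': π[8]=1 (border 'b')
j=9 s[j]='a': k: 1→0; π[9]=0 (border '')
j=10 s[j]='a': π[10]=0 (border '')
j=11 s[j]='b': π[11]=1 (border 'b')
j=12 s[j]='a': k: 1→0; π[12]=0 (border '')
j=13 s[j]='a': π[13]=0 (border '')
j=14 s[j]='b': π[14]=1 (border 'b')
j=15 s[j]='a': k: 1→0; π[15]=0 (border '')
j=16 s[j]='a': π[16]=0 (border '')
j=17 s[j]='a': π[17]=0 (border '')
j=18 s[j]='a': π[18]=0 (border '')
j=19 s[j]='b': π[19]=1 (border 'b')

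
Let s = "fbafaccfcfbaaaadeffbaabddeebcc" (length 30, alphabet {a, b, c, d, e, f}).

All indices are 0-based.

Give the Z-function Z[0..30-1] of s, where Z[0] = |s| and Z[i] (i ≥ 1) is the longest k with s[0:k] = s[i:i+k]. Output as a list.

[30, 0, 0, 1, 0, 0, 0, 1, 0, 3, 0, 0, 0, 0, 0, 0, 0, 1, 3, 0, 0, 0, 0, 0, 0, 0, 0, 0, 0, 0]

Z[0]=30
i=1: i≥r, start 0; Z[1]=0
i=2: i≥r, start 0; Z[2]=0
i=3: i≥r, start 0; Z[3]=1 scan→box=[3,4)
i=4: i≥r, start 0; Z[4]=0
i=5: i≥r, start 0; Z[5]=0
i=6: i≥r, start 0; Z[6]=0
i=7: i≥r, start 0; Z[7]=1 scan→box=[7,8)
i=8: i≥r, start 0; Z[8]=0
i=9: i≥r, start 0; Z[9]=3 scan→box=[9,12)
i=10: min(r-i=2, Z[1]=0)=0; Z[10]=0
i=11: min(r-i=1, Z[2]=0)=0; Z[11]=0
i=12: i≥r, start 0; Z[12]=0
i=13: i≥r, start 0; Z[13]=0
i=14: i≥r, start 0; Z[14]=0
i=15: i≥r, start 0; Z[15]=0
i=16: i≥r, start 0; Z[16]=0
i=17: i≥r, start 0; Z[17]=1 scan→box=[17,18)
i=18: i≥r, start 0; Z[18]=3 scan→box=[18,21)
i=19: min(r-i=2, Z[1]=0)=0; Z[19]=0
i=20: min(r-i=1, Z[2]=0)=0; Z[20]=0
i=21: i≥r, start 0; Z[21]=0
i=22: i≥r, start 0; Z[22]=0
i=23: i≥r, start 0; Z[23]=0
i=24: i≥r, start 0; Z[24]=0
i=25: i≥r, start 0; Z[25]=0
i=26: i≥r, start 0; Z[26]=0
i=27: i≥r, start 0; Z[27]=0
i=28: i≥r, start 0; Z[28]=0
i=29: i≥r, start 0; Z[29]=0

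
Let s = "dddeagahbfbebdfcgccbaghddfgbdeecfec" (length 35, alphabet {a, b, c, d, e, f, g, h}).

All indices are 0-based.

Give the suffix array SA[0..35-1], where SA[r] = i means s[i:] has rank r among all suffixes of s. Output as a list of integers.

rank→(start, suffix):
  0 → (4, 'agahbfbebdfcgccbaghddfgbdeecfec')
  1 → (20, 'aghddfgbdeecfec')
  2 → (6, 'ahbfbebdfcgccbaghddfgbdeecfec')
  3 → (19, 'baghddfgbdeecfec')
  4 → (27, 'bdeecfec')
  5 → (12, 'bdfcgccbaghddfgbdeecfec')
  6 → (10, 'bebdfcgccbaghddfgbdeecfec')
  7 → (8, 'bfbebdfcgccbaghddfgbdeecfec')
  8 → (34, 'c')
  9 → (18, 'cbaghddfgbdeecfec')
  10 → (17, 'ccbaghddfgbdeecfec')
  11 → (31, 'cfec')
  12 → (15, 'cgccbaghddfgbdeecfec')
  13 → (0, 'dddeagahbfbebdfcgccbaghddfgbdeecfec')
  14 → (1, 'ddeagahbfbebdfcgccbaghddfgbdeecfec')
  15 → (23, 'ddfgbdeecfec')
  16 → (2, 'deagahbfbebdfcgccbaghddfgbdeecfec')
  17 → (28, 'deecfec')
  18 → (13, 'dfcgccbaghddfgbdeecfec')
  19 → (24, 'dfgbdeecfec')
  20 → (3, 'eagahbfbebdfcgccbaghddfgbdeecfec')
  21 → (11, 'ebdfcgccbaghddfgbdeecfec')
  22 → (33, 'ec')
  23 → (30, 'ecfec')
  24 → (29, 'eecfec')
  25 → (9, 'fbebdfcgccbaghddfgbdeecfec')
  26 → (14, 'fcgccbaghddfgbdeecfec')
  27 → (32, 'fec')
  28 → (25, 'fgbdeecfec')
  29 → (5, 'gahbfbebdfcgccbaghddfgbdeecfec')
  30 → (26, 'gbdeecfec')
  31 → (16, 'gccbaghddfgbdeecfec')
  32 → (21, 'ghddfgbdeecfec')
  33 → (7, 'hbfbebdfcgccbaghddfgbdeecfec')
  34 → (22, 'hddfgbdeecfec')

[4, 20, 6, 19, 27, 12, 10, 8, 34, 18, 17, 31, 15, 0, 1, 23, 2, 28, 13, 24, 3, 11, 33, 30, 29, 9, 14, 32, 25, 5, 26, 16, 21, 7, 22]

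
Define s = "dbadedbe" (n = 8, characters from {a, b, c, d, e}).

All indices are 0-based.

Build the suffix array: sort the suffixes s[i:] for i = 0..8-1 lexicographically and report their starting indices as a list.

rank→(start, suffix):
  0 → (2, 'adedbe')
  1 → (1, 'badedbe')
  2 → (6, 'be')
  3 → (0, 'dbadedbe')
  4 → (5, 'dbe')
  5 → (3, 'dedbe')
  6 → (7, 'e')
  7 → (4, 'edbe')

[2, 1, 6, 0, 5, 3, 7, 4]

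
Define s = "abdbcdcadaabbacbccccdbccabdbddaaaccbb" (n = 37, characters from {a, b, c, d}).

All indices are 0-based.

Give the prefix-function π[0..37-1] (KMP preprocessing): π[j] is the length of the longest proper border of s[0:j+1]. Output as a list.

[0, 0, 0, 0, 0, 0, 0, 1, 0, 1, 1, 2, 0, 1, 0, 0, 0, 0, 0, 0, 0, 0, 0, 0, 1, 2, 3, 4, 0, 0, 1, 1, 1, 0, 0, 0, 0]

π[0] = 0
j=1 s[j]='b': π[1]=0 (border '')
j=2 s[j]='d': π[2]=0 (border '')
j=3 s[j]='b': π[3]=0 (border '')
j=4 s[j]='c': π[4]=0 (border '')
j=5 s[j]='d': π[5]=0 (border '')
j=6 s[j]='c': π[6]=0 (border '')
j=7 s[j]='a': π[7]=1 (border 'a')
j=8 s[j]='d': k: 1→0; π[8]=0 (border '')
j=9 s[j]='a': π[9]=1 (border 'a')
j=10 s[j]='a': k: 1→0; π[10]=1 (border 'a')
j=11 s[j]='b': π[11]=2 (border 'ab')
j=12 s[j]='b': k: 2→0; π[12]=0 (border '')
j=13 s[j]='a': π[13]=1 (border 'a')
j=14 s[j]='c': k: 1→0; π[14]=0 (border '')
j=15 s[j]='b': π[15]=0 (border '')
j=16 s[j]='c': π[16]=0 (border '')
j=17 s[j]='c': π[17]=0 (border '')
j=18 s[j]='c': π[18]=0 (border '')
j=19 s[j]='c': π[19]=0 (border '')
j=20 s[j]='d': π[20]=0 (border '')
j=21 s[j]='b': π[21]=0 (border '')
j=22 s[j]='c': π[22]=0 (border '')
j=23 s[j]='c': π[23]=0 (border '')
j=24 s[j]='a': π[24]=1 (border 'a')
j=25 s[j]='b': π[25]=2 (border 'ab')
j=26 s[j]='d': π[26]=3 (border 'abd')
j=27 s[j]='b': π[27]=4 (border 'abdb')
j=28 s[j]='d': k: 4→0; π[28]=0 (border '')
j=29 s[j]='d': π[29]=0 (border '')
j=30 s[j]='a': π[30]=1 (border 'a')
j=31 s[j]='a': k: 1→0; π[31]=1 (border 'a')
j=32 s[j]='a': k: 1→0; π[32]=1 (border 'a')
j=33 s[j]='c': k: 1→0; π[33]=0 (border '')
j=34 s[j]='c': π[34]=0 (border '')
j=35 s[j]='b': π[35]=0 (border '')
j=36 s[j]='b': π[36]=0 (border '')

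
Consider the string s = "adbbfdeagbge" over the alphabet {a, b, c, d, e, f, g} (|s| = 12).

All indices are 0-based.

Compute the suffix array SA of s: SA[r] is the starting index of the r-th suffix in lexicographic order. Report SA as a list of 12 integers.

[0, 7, 2, 3, 9, 1, 5, 11, 6, 4, 8, 10]

rank | idx | suffix
   0 |   0 | adbbfdeagbge
   1 |   7 | agbge
   2 |   2 | bbfdeagbge
   3 |   3 | bfdeagbge
   4 |   9 | bge
   5 |   1 | dbbfdeagbge
   6 |   5 | deagbge
   7 |  11 | e
   8 |   6 | eagbge
   9 |   4 | fdeagbge
  10 |   8 | gbge
  11 |  10 | ge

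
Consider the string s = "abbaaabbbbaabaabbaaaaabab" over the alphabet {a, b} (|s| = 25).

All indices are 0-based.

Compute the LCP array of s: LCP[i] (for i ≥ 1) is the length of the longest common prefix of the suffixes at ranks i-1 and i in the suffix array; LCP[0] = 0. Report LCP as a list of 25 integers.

rank→(start, suffix):
  0 → (17, 'aaaaabab')
  1 → (18, 'aaaabab')
  2 → (19, 'aaabab')
  3 → (3, 'aaabbbbaabaabbaaaaabab')
  4 → (10, 'aabaabbaaaaabab')
  5 → (20, 'aabab')
  6 → (13, 'aabbaaaaabab')
  7 → (4, 'aabbbbaabaabbaaaaabab')
  8 → (23, 'ab')
  9 → (11, 'abaabbaaaaabab')
  10 → (21, 'abab')
  11 → (14, 'abbaaaaabab')
  12 → (0, 'abbaaabbbbaabaabbaaaaabab')
  13 → (5, 'abbbbaabaabbaaaaabab')
  14 → (24, 'b')
  15 → (16, 'baaaaabab')
  16 → (2, 'baaabbbbaabaabbaaaaabab')
  17 → (9, 'baabaabbaaaaabab')
  18 → (12, 'baabbaaaaabab')
  19 → (22, 'bab')
  20 → (15, 'bbaaaaabab')
  21 → (1, 'bbaaabbbbaabaabbaaaaabab')
  22 → (8, 'bbaabaabbaaaaabab')
  23 → (7, 'bbbaabaabbaaaaabab')
  24 → (6, 'bbbbaabaabbaaaaabab')

SA = [17, 18, 19, 3, 10, 20, 13, 4, 23, 11, 21, 14, 0, 5, 24, 16, 2, 9, 12, 22, 15, 1, 8, 7, 6]
[i] adj suffixes → lcp
  [1] 17/18 → 4 ('aaaa')
  [2] 18/19 → 3 ('aaa')
  [3] 19/3 → 4 ('aaab')
  [4] 3/10 → 2 ('aa')
  [5] 10/20 → 4 ('aaba')
  [6] 20/13 → 3 ('aab')
  [7] 13/4 → 4 ('aabb')
  [8] 4/23 → 1 ('a')
  [9] 23/11 → 2 ('ab')
  [10] 11/21 → 3 ('aba')
  [11] 21/14 → 2 ('ab')
  [12] 14/0 → 6 ('abbaaa')
  [13] 0/5 → 3 ('abb')
  [14] 5/24 → 0 ('')
  [15] 24/16 → 1 ('b')
  [16] 16/2 → 4 ('baaa')
  [17] 2/9 → 3 ('baa')
  [18] 9/12 → 4 ('baab')
  [19] 12/22 → 2 ('ba')
  [20] 22/15 → 1 ('b')
  [21] 15/1 → 5 ('bbaaa')
  [22] 1/8 → 4 ('bbaa')
  [23] 8/7 → 2 ('bb')
  [24] 7/6 → 3 ('bbb')

[0, 4, 3, 4, 2, 4, 3, 4, 1, 2, 3, 2, 6, 3, 0, 1, 4, 3, 4, 2, 1, 5, 4, 2, 3]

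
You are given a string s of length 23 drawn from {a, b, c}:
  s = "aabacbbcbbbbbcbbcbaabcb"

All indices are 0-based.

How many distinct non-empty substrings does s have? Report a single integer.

rank | idx | suffix
   0 |   0 | aabacbbcbbbbbcbbcbaabcb
   1 |  18 | aabcb
   2 |   1 | abacbbcbbbbbcbbcbaabcb
   3 |  19 | abcb
   4 |   3 | acbbcbbbbbcbbcbaabcb
   5 |  22 | b
   6 |  17 | baabcb
   7 |   2 | bacbbcbbbbbcbbcbaabcb
   8 |   8 | bbbbbcbbcbaabcb
   9 |   9 | bbbbcbbcbaabcb
  10 |  10 | bbbcbbcbaabcb
  11 |  14 | bbcbaabcb
  12 |   5 | bbcbbbbbcbbcbaabcb
  13 |  11 | bbcbbcbaabcb
  14 |  20 | bcb
  15 |  15 | bcbaabcb
  16 |   6 | bcbbbbbcbbcbaabcb
  17 |  12 | bcbbcbaabcb
  18 |  21 | cb
  19 |  16 | cbaabcb
  20 |   7 | cbbbbbcbbcbaabcb
  21 |  13 | cbbcbaabcb
  22 |   4 | cbbcbbbbbcbbcbaabcb

SA = [0, 18, 1, 19, 3, 22, 17, 2, 8, 9, 10, 14, 5, 11, 20, 15, 6, 12, 21, 16, 7, 13, 4]
rank  pair      lcp
   1  s[0:],s[18:]  3  'aab'
   2  s[18:],s[1:]  1  'a'
   3  s[1:],s[19:]  2  'ab'
   4  s[19:],s[3:]  1  'a'
   5  s[3:],s[22:]  0  ''
   6  s[22:],s[17:]  1  'b'
   7  s[17:],s[2:]  2  'ba'
   8  s[2:],s[8:]  1  'b'
   9  s[8:],s[9:]  4  'bbbb'
  10  s[9:],s[10:]  3  'bbb'
  11  s[10:],s[14:]  2  'bb'
  12  s[14:],s[5:]  4  'bbcb'
  13  s[5:],s[11:]  5  'bbcbb'
  14  s[11:],s[20:]  1  'b'
  15  s[20:],s[15:]  3  'bcb'
  16  s[15:],s[6:]  3  'bcb'
  17  s[6:],s[12:]  4  'bcbb'
  18  s[12:],s[21:]  0  ''
  19  s[21:],s[16:]  2  'cb'
  20  s[16:],s[7:]  2  'cb'
  21  s[7:],s[13:]  3  'cbb'
  22  s[13:],s[4:]  5  'cbbcb'

n(n+1)/2 = 23·24/2 = 276
Σ LCP = 0 + 3 + 1 + 2 + 1 + 0 + 1 + 2 + 1 + 4 + 3 + 2 + 4 + 5 + 1 + 3 + 3 + 4 + 0 + 2 + 2 + 3 + 5 = 52
distinct = 276 − 52 = 224

224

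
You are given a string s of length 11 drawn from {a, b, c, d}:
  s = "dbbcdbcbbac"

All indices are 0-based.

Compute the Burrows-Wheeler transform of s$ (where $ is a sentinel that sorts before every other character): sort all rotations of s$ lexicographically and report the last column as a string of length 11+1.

cbbcddbabb$c

rank  rotation      last
    0  $dbbcdbcbbac  c
    1  ac$dbbcdbcbb  b
    2  bac$dbbcdbcb  b
    3  bbac$dbbcdbc  c
    4  bbcdbcbbac$d  d
    5  bcbbac$dbbcd  d
    6  bcdbcbbac$db  b
    7  c$dbbcdbcbba  a
    8  cbbac$dbbcdb  b
    9  cdbcbbac$dbb  b
   10  dbbcdbcbbac$  $
   11  dbcbbac$dbbc  c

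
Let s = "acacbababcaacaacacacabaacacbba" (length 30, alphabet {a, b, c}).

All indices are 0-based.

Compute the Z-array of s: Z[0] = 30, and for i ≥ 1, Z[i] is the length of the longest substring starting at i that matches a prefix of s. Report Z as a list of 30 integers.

Z[0]=30
i=1: fresh scan; Z[1]=0
i=2: fresh scan; Z[2]=2 grow→box=[2,4)
i=3: min(r-i=1, Z[1]=0)=0; Z[3]=0
i=4: fresh scan; Z[4]=0
i=5: fresh scan; Z[5]=1 grow→box=[5,6)
i=6: fresh scan; Z[6]=0
i=7: fresh scan; Z[7]=1 grow→box=[7,8)
i=8: fresh scan; Z[8]=0
i=9: fresh scan; Z[9]=0
i=10: fresh scan; Z[10]=1 grow→box=[10,11)
i=11: fresh scan; Z[11]=3 grow→box=[11,14)
i=12: min(r-i=2, Z[1]=0)=0; Z[12]=0
i=13: min(r-i=1, Z[2]=2)=1; Z[13]=1
i=14: fresh scan; Z[14]=4 grow→box=[14,18)
i=15: min(r-i=3, Z[1]=0)=0; Z[15]=0
i=16: min(r-i=2, Z[2]=2)=2; Z[16]=4 grow→box=[16,20)
i=17: min(r-i=3, Z[1]=0)=0; Z[17]=0
i=18: min(r-i=2, Z[2]=2)=2; Z[18]=3 grow→box=[18,21)
i=19: min(r-i=2, Z[1]=0)=0; Z[19]=0
i=20: min(r-i=1, Z[2]=2)=1; Z[20]=1
i=21: fresh scan; Z[21]=0
i=22: fresh scan; Z[22]=1 grow→box=[22,23)
i=23: fresh scan; Z[23]=5 grow→box=[23,28)
i=24: min(r-i=4, Z[1]=0)=0; Z[24]=0
i=25: min(r-i=3, Z[2]=2)=2; Z[25]=2
i=26: min(r-i=2, Z[3]=0)=0; Z[26]=0
i=27: min(r-i=1, Z[4]=0)=0; Z[27]=0
i=28: fresh scan; Z[28]=0
i=29: fresh scan; Z[29]=1 grow→box=[29,30)

[30, 0, 2, 0, 0, 1, 0, 1, 0, 0, 1, 3, 0, 1, 4, 0, 4, 0, 3, 0, 1, 0, 1, 5, 0, 2, 0, 0, 0, 1]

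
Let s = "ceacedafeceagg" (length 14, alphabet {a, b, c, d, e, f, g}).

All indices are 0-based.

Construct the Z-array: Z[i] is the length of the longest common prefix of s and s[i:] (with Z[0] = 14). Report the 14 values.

[14, 0, 0, 2, 0, 0, 0, 0, 0, 3, 0, 0, 0, 0]

Z[0]=14
i=1: outside box; Z[1]=0
i=2: outside box; Z[2]=0
i=3: outside box; Z[3]=2 grow→box=[3,5)
i=4: min(r-i=1, Z[1]=0)=0; Z[4]=0
i=5: outside box; Z[5]=0
i=6: outside box; Z[6]=0
i=7: outside box; Z[7]=0
i=8: outside box; Z[8]=0
i=9: outside box; Z[9]=3 grow→box=[9,12)
i=10: min(r-i=2, Z[1]=0)=0; Z[10]=0
i=11: min(r-i=1, Z[2]=0)=0; Z[11]=0
i=12: outside box; Z[12]=0
i=13: outside box; Z[13]=0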